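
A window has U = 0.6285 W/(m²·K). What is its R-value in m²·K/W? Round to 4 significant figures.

1.591 m²·K/W

R = 1/U = 1/0.6285 = 1.5911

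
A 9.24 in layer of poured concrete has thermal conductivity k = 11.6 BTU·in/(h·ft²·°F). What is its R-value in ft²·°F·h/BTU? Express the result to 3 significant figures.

0.797 ft²·°F·h/BTU

R = L/k = 9.24/11.6 = 0.7966 ft²·°F·h/BTU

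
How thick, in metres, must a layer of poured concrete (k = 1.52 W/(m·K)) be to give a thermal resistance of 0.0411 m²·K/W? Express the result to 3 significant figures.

L = R·k = 0.0411 × 1.52 = 0.06247 m

0.0625 m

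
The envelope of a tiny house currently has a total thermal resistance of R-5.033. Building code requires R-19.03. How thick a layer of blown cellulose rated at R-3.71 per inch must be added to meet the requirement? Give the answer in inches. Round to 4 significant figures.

ΔR = 19.03 − 5.033 = 13.997 ft²·°F·h/BTU
L = ΔR / (R/in) = 13.997/3.71 = 3.7728 in

3.773 in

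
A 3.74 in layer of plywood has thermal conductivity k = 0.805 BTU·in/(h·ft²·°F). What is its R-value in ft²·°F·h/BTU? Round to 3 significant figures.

R = L/k = 3.74/0.805 = 4.646 ft²·°F·h/BTU

4.65 ft²·°F·h/BTU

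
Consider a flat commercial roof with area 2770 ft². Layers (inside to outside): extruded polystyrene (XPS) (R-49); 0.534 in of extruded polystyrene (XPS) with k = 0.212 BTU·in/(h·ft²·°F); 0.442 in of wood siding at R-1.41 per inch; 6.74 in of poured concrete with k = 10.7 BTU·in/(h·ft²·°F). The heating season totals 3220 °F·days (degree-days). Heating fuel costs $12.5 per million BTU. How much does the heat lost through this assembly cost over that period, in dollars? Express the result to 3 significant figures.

50.7 dollars

0.534/0.212 = 2.519
0.442 × 1.41 = 0.6232
6.74/10.7 = 0.6299
R_total = 49 + 2.519 + 0.6232 + 0.6299 = 52.77 ft²·°F·h/BTU
E = A × HDD × 24 / R = 2770 × 3220 × 24 / 52.77 = 4056000 BTU
Cost = 4056000/10⁶ × 12.5 = $50.71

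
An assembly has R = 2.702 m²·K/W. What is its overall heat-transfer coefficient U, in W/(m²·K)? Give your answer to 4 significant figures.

0.3701 W/(m²·K)

U = 1/R = 1/2.702 = 0.3701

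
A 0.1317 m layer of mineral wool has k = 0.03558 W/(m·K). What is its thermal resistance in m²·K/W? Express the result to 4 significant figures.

3.702 m²·K/W

R = L/k = 0.1317/0.03558 = 3.7015 m²·K/W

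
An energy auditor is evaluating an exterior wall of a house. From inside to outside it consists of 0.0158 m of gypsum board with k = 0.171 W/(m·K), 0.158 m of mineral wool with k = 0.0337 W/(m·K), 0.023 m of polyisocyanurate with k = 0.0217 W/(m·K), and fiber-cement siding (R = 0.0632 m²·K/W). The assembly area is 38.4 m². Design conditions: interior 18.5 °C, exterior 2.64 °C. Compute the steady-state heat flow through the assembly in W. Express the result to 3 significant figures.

103 W

0.0158/0.171 = 0.0924
0.158/0.0337 = 4.688
0.023/0.0217 = 1.06
R_total = 0.0924 + 4.688 + 1.06 + 0.0632 = 5.904 m²·K/W
Q = A·ΔT/R = 38.4 × (18.5 − 2.64) / 5.904 = 103.2 W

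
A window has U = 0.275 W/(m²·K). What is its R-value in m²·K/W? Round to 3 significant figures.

3.64 m²·K/W

R = 1/U = 1/0.275 = 3.636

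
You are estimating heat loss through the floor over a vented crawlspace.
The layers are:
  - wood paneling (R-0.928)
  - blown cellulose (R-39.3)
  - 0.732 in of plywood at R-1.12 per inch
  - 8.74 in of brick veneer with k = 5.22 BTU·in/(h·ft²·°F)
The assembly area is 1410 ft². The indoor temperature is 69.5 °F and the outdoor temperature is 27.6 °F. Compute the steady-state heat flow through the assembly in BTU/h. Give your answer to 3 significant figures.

0.732 × 1.12 = 0.8198
8.74/5.22 = 1.674
R_total = 0.928 + 39.3 + 0.8198 + 1.674 = 42.72 ft²·°F·h/BTU
Q = A·ΔT/R = 1410 × (69.5 − 27.6) / 42.72 = 1383 BTU/h

1380 BTU/h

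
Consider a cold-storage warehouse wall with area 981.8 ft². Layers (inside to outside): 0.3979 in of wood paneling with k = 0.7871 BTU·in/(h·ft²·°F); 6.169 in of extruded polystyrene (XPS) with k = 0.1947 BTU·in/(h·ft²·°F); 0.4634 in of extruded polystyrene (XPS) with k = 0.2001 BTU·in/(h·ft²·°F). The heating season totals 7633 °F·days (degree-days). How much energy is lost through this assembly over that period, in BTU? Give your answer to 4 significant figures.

0.3979/0.7871 = 0.50553
6.169/0.1947 = 31.685
0.4634/0.2001 = 2.3158
R_total = 0.50553 + 31.685 + 2.3158 = 34.506 ft²·°F·h/BTU
E = A × HDD × 24 / R = 981.8 × 7633 × 24 / 34.506 = 5212400 BTU

5212000 BTU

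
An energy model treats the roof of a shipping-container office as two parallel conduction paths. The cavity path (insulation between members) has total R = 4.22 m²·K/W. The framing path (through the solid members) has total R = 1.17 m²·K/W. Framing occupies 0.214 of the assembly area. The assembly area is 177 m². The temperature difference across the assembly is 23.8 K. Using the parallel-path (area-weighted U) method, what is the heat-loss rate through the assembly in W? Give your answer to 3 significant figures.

1560 W

U_eff = 0.786/4.22 + 0.214/1.17 = 0.1863 + 0.1829 = 0.3692
R_eff = 1/U_eff = 2.709 m²·K/W
Q = 177 × 23.8 / 2.709 = 1555 W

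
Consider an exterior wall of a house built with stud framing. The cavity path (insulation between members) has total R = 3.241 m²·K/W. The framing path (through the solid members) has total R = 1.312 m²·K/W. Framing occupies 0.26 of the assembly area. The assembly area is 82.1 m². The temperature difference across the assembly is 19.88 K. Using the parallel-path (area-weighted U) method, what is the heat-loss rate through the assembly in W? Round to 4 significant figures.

696.1 W

U_eff = 0.74/3.241 + 0.26/1.312 = 0.22832 + 0.19817 = 0.4265
R_eff = 1/U_eff = 2.3447 m²·K/W
Q = 82.1 × 19.88 / 2.3447 = 696.1 W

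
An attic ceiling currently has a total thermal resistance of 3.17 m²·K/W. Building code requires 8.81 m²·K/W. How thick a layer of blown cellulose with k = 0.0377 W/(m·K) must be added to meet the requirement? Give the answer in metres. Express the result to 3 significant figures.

0.213 m

ΔR = 8.81 − 3.17 = 5.64 m²·K/W
L = ΔR × k = 5.64 × 0.0377 = 0.2126 m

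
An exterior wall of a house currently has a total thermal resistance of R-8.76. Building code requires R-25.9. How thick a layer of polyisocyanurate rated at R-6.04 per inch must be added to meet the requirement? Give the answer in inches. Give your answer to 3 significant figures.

ΔR = 25.9 − 8.76 = 17.14 ft²·°F·h/BTU
L = ΔR / (R/in) = 17.14/6.04 = 2.838 in

2.84 in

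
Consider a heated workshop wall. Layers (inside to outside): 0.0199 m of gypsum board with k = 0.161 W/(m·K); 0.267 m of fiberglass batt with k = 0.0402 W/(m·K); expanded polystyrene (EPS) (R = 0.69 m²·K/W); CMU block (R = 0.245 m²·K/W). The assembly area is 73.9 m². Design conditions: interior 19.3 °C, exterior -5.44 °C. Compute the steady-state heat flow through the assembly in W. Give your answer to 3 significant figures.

0.0199/0.161 = 0.1236
0.267/0.0402 = 6.642
R_total = 0.1236 + 6.642 + 0.69 + 0.245 = 7.7 m²·K/W
Q = A·ΔT/R = 73.9 × (19.3 − (-5.44)) / 7.7 = 237.4 W

237 W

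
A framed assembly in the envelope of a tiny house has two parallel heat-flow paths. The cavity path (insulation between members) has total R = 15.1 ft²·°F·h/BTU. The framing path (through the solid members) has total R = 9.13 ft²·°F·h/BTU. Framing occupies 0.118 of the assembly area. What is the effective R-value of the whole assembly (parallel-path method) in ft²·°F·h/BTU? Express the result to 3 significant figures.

U_eff = 0.882/15.1 + 0.118/9.13 = 0.05841 + 0.01292 = 0.07134
R_eff = 1/U_eff = 14.02 ft²·°F·h/BTU

14.0 ft²·°F·h/BTU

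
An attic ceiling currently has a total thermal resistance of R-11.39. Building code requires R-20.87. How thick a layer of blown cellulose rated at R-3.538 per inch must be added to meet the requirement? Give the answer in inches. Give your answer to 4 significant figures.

2.679 in

ΔR = 20.87 − 11.39 = 9.48 ft²·°F·h/BTU
L = ΔR / (R/in) = 9.48/3.538 = 2.6795 in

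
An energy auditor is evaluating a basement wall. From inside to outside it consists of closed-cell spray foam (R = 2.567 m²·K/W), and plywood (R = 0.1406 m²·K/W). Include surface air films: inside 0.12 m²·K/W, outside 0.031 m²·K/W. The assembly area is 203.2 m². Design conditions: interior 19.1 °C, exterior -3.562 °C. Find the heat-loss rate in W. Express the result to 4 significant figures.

1611 W

R_total = 0.12 + 2.567 + 0.1406 + 0.031 = 2.8586 m²·K/W
Q = A·ΔT/R = 203.2 × (19.1 − (-3.562)) / 2.8586 = 1610.9 W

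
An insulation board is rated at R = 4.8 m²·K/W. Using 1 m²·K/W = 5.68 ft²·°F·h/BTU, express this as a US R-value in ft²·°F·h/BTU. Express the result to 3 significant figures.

27.3 ft²·°F·h/BTU

R_US = 4.8 × 5.68 = 27.26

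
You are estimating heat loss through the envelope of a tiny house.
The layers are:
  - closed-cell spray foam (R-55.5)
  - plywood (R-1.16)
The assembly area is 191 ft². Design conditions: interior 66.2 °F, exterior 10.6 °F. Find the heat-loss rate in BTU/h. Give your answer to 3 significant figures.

187 BTU/h

R_total = 55.5 + 1.16 = 56.66 ft²·°F·h/BTU
Q = A·ΔT/R = 191 × (66.2 − 10.6) / 56.66 = 187.4 BTU/h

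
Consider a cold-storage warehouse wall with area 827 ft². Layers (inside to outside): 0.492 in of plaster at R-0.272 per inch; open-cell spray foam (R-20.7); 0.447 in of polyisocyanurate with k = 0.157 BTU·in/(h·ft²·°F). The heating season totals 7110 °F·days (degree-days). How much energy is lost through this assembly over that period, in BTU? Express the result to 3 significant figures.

5960000 BTU

0.492 × 0.272 = 0.1338
0.447/0.157 = 2.847
R_total = 0.1338 + 20.7 + 2.847 = 23.68 ft²·°F·h/BTU
E = A × HDD × 24 / R = 827 × 7110 × 24 / 23.68 = 5959000 BTU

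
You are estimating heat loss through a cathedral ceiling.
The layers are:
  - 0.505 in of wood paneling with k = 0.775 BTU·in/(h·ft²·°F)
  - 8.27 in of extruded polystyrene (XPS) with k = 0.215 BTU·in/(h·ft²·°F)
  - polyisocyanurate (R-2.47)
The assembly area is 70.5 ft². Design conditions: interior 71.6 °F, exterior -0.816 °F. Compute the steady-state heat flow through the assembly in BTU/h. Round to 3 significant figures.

0.505/0.775 = 0.6516
8.27/0.215 = 38.47
R_total = 0.6516 + 38.47 + 2.47 = 41.59 ft²·°F·h/BTU
Q = A·ΔT/R = 70.5 × (71.6 − (-0.816)) / 41.59 = 122.8 BTU/h

123 BTU/h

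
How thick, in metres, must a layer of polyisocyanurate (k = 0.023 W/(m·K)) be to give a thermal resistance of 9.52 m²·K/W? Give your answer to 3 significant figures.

L = R·k = 9.52 × 0.023 = 0.219 m

0.219 m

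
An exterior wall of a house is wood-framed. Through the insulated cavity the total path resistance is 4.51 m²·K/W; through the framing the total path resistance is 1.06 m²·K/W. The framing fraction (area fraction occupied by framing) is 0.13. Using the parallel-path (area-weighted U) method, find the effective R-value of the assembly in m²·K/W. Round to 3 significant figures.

U_eff = 0.87/4.51 + 0.13/1.06 = 0.1929 + 0.1226 = 0.3155
R_eff = 1/U_eff = 3.169 m²·K/W

3.17 m²·K/W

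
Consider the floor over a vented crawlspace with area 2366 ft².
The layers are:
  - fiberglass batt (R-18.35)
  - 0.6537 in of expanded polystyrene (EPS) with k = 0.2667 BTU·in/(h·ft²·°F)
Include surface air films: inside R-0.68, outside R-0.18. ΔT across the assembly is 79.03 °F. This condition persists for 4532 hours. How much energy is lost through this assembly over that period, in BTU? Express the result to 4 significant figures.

0.6537/0.2667 = 2.4511
R_total = 0.68 + 18.35 + 2.4511 + 0.18 = 21.661 ft²·°F·h/BTU
Q = 2366 × 79.03 / 21.661 = 8632.3 BTU/h
E = 8632.3 × 4532 = 39122000 BTU

39120000 BTU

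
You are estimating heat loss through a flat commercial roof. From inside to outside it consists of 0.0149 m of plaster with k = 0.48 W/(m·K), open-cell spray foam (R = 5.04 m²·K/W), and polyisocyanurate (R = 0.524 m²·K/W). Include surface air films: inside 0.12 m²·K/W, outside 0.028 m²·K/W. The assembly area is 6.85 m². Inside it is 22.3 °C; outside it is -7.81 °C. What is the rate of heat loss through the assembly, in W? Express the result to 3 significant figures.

0.0149/0.48 = 0.03104
R_total = 0.12 + 0.03104 + 5.04 + 0.524 + 0.028 = 5.743 m²·K/W
Q = A·ΔT/R = 6.85 × (22.3 − (-7.81)) / 5.743 = 35.91 W

35.9 W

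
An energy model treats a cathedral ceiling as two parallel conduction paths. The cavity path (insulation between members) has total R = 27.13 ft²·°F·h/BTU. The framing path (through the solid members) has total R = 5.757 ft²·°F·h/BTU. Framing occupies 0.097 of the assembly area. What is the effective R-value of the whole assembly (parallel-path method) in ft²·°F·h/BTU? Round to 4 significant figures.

U_eff = 0.903/27.13 + 0.097/5.757 = 0.033284 + 0.016849 = 0.050133
R_eff = 1/U_eff = 19.947 ft²·°F·h/BTU

19.95 ft²·°F·h/BTU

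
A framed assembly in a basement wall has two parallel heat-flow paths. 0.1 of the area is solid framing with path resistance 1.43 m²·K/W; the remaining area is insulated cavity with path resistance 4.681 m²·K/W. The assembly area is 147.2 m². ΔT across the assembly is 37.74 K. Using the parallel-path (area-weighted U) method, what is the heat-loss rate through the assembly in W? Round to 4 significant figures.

U_eff = 0.9/4.681 + 0.1/1.43 = 0.19227 + 0.06993 = 0.2622
R_eff = 1/U_eff = 3.8139 m²·K/W
Q = 147.2 × 37.74 / 3.8139 = 1456.6 W

1457 W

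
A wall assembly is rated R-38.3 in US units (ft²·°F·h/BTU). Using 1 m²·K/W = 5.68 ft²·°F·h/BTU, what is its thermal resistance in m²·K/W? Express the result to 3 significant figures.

6.74 m²·K/W

R_SI = 38.3/5.68 = 6.743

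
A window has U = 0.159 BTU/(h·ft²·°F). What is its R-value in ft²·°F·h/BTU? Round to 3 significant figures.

6.29 ft²·°F·h/BTU

R = 1/U = 1/0.159 = 6.289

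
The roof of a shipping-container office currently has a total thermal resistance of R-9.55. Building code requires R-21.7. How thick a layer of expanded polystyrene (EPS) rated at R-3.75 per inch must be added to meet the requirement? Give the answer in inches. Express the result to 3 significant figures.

ΔR = 21.7 − 9.55 = 12.15 ft²·°F·h/BTU
L = ΔR / (R/in) = 12.15/3.75 = 3.24 in

3.24 in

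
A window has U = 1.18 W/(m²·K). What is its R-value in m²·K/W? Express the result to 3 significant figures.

0.847 m²·K/W

R = 1/U = 1/1.18 = 0.8475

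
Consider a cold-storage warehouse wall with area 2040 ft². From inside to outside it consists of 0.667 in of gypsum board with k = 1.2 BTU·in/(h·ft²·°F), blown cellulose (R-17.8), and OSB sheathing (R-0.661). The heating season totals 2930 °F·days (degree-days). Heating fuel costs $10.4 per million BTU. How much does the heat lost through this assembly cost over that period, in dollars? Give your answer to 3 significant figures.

78.5 dollars

0.667/1.2 = 0.5558
R_total = 0.5558 + 17.8 + 0.661 = 19.02 ft²·°F·h/BTU
E = A × HDD × 24 / R = 2040 × 2930 × 24 / 19.02 = 7543000 BTU
Cost = 7543000/10⁶ × 10.4 = $78.45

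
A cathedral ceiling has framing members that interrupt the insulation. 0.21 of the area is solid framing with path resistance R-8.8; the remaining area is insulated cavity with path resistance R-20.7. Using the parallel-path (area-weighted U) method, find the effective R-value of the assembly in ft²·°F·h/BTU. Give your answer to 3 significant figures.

16.1 ft²·°F·h/BTU

U_eff = 0.79/20.7 + 0.21/8.8 = 0.03816 + 0.02386 = 0.06203
R_eff = 1/U_eff = 16.12 ft²·°F·h/BTU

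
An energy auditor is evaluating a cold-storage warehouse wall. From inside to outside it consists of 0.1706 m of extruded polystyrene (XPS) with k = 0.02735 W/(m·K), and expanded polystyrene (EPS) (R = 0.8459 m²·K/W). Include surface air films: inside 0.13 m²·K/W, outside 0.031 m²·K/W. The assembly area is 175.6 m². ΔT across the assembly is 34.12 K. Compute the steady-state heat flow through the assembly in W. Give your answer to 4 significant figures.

0.1706/0.02735 = 6.2377
R_total = 0.13 + 6.2377 + 0.8459 + 0.031 = 7.2446 m²·K/W
Q = A·ΔT/R = 175.6 × 34.12 / 7.2446 = 827.03 W

827.0 W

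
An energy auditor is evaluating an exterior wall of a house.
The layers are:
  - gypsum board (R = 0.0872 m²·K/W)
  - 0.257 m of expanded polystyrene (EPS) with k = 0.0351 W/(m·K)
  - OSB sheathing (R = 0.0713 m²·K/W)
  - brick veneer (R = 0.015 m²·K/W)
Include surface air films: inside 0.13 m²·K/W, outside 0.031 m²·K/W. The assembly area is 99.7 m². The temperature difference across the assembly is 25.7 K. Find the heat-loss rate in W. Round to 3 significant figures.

0.257/0.0351 = 7.322
R_total = 0.13 + 0.0872 + 7.322 + 0.0713 + 0.015 + 0.031 = 7.656 m²·K/W
Q = A·ΔT/R = 99.7 × 25.7 / 7.656 = 334.7 W

335 W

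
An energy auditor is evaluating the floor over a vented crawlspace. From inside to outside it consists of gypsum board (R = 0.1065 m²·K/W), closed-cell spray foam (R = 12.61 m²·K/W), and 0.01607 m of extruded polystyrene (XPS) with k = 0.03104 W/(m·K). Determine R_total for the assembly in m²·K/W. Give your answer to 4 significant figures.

13.23 m²·K/W

0.01607/0.03104 = 0.51772
R_total = 0.1065 + 12.61 + 0.51772 = 13.234 m²·K/W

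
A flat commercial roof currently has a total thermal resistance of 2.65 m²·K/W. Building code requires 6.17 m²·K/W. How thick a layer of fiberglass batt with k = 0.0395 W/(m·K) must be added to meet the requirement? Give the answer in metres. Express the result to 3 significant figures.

ΔR = 6.17 − 2.65 = 3.52 m²·K/W
L = ΔR × k = 3.52 × 0.0395 = 0.139 m

0.139 m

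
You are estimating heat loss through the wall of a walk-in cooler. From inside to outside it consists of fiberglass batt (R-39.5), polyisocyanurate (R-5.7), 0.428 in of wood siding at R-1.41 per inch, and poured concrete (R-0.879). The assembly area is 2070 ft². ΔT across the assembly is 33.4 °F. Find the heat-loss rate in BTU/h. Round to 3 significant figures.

0.428 × 1.41 = 0.6035
R_total = 39.5 + 5.7 + 0.6035 + 0.879 = 46.68 ft²·°F·h/BTU
Q = A·ΔT/R = 2070 × 33.4 / 46.68 = 1481 BTU/h

1480 BTU/h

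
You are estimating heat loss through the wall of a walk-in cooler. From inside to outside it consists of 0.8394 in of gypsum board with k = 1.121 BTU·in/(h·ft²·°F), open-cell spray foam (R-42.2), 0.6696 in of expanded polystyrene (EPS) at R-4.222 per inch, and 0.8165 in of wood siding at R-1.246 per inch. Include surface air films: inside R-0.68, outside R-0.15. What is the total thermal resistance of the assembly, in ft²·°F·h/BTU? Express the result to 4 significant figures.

0.8394/1.121 = 0.7488
0.6696 × 4.222 = 2.8271
0.8165 × 1.246 = 1.0174
R_total = 0.68 + 0.7488 + 42.2 + 2.8271 + 1.0174 + 0.15 = 47.623 ft²·°F·h/BTU

47.62 ft²·°F·h/BTU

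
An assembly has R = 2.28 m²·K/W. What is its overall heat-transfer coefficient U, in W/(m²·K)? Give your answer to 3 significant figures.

0.439 W/(m²·K)

U = 1/R = 1/2.28 = 0.4386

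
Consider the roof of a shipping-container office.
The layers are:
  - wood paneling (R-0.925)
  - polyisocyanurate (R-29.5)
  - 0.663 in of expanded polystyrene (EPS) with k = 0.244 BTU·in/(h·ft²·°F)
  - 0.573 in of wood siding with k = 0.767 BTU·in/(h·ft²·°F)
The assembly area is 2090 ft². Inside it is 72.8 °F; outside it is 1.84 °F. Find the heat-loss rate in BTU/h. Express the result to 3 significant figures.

0.663/0.244 = 2.717
0.573/0.767 = 0.7471
R_total = 0.925 + 29.5 + 2.717 + 0.7471 = 33.89 ft²·°F·h/BTU
Q = A·ΔT/R = 2090 × (72.8 − 1.84) / 33.89 = 4376 BTU/h

4380 BTU/h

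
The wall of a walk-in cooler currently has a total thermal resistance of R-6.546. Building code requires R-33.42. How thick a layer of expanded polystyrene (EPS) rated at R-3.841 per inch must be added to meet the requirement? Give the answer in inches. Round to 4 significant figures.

ΔR = 33.42 − 6.546 = 26.874 ft²·°F·h/BTU
L = ΔR / (R/in) = 26.874/3.841 = 6.9966 in

6.997 in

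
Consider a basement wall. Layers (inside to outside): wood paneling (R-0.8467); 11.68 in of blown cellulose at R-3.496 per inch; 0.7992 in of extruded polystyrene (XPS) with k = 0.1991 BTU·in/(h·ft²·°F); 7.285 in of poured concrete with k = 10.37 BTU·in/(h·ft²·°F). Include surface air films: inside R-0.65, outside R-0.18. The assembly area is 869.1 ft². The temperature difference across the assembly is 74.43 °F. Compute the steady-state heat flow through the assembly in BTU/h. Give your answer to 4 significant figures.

1370 BTU/h

11.68 × 3.496 = 40.833
0.7992/0.1991 = 4.0141
7.285/10.37 = 0.70251
R_total = 0.65 + 0.8467 + 40.833 + 4.0141 + 0.70251 + 0.18 = 47.227 ft²·°F·h/BTU
Q = A·ΔT/R = 869.1 × 74.43 / 47.227 = 1369.7 BTU/h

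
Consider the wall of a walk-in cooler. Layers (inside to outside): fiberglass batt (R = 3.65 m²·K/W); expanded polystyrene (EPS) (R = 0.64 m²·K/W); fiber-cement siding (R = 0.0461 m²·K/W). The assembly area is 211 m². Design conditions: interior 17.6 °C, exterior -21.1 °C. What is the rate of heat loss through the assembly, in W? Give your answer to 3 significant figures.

1880 W

R_total = 3.65 + 0.64 + 0.0461 = 4.336 m²·K/W
Q = A·ΔT/R = 211 × (17.6 − (-21.1)) / 4.336 = 1883 W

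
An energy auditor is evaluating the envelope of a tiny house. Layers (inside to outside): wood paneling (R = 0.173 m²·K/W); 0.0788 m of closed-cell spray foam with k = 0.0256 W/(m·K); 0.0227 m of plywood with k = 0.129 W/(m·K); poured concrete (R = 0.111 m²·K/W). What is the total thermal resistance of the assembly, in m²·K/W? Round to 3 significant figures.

0.0788/0.0256 = 3.078
0.0227/0.129 = 0.176
R_total = 0.173 + 3.078 + 0.176 + 0.111 = 3.538 m²·K/W

3.54 m²·K/W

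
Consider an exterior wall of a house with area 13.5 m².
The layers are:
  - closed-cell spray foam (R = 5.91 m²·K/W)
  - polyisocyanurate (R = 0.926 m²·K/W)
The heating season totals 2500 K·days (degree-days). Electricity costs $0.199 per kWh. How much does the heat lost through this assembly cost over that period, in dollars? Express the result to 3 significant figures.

23.6 dollars

R_total = 5.91 + 0.926 = 6.836 m²·K/W
E = A × HDD × 24 / R / 1000 = 13.5 × 2500 × 24 / 6.836 / 1000 = 118.5 kWh
Cost = 118.5 × 0.199 = $23.58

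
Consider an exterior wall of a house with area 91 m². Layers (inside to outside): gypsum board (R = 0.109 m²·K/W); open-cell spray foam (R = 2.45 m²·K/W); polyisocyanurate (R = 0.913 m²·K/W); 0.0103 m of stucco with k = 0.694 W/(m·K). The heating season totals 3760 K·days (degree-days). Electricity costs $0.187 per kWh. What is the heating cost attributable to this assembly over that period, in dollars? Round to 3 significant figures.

440 dollars

0.0103/0.694 = 0.01484
R_total = 0.109 + 2.45 + 0.913 + 0.01484 = 3.487 m²·K/W
E = A × HDD × 24 / R / 1000 = 91 × 3760 × 24 / 3.487 / 1000 = 2355 kWh
Cost = 2355 × 0.187 = $440.4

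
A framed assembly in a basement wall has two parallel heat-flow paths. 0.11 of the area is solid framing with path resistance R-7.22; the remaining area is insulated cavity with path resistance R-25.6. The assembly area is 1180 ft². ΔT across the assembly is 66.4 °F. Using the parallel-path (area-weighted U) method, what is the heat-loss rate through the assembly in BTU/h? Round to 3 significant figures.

3920 BTU/h

U_eff = 0.89/25.6 + 0.11/7.22 = 0.03477 + 0.01524 = 0.05
R_eff = 1/U_eff = 20 ft²·°F·h/BTU
Q = 1180 × 66.4 / 20 = 3918 BTU/h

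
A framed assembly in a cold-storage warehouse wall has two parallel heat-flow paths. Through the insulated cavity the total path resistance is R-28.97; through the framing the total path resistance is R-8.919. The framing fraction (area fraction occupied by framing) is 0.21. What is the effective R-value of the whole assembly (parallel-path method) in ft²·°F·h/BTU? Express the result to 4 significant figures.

19.68 ft²·°F·h/BTU

U_eff = 0.79/28.97 + 0.21/8.919 = 0.02727 + 0.023545 = 0.050815
R_eff = 1/U_eff = 19.679 ft²·°F·h/BTU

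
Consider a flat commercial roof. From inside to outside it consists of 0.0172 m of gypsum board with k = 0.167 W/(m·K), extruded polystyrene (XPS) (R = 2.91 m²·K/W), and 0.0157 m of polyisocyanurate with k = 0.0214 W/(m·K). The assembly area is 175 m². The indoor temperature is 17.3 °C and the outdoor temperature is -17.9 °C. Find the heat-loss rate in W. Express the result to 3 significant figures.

0.0172/0.167 = 0.103
0.0157/0.0214 = 0.7336
R_total = 0.103 + 2.91 + 0.7336 = 3.747 m²·K/W
Q = A·ΔT/R = 175 × (17.3 − (-17.9)) / 3.747 = 1644 W

1640 W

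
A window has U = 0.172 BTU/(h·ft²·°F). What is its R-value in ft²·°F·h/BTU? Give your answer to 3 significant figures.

5.81 ft²·°F·h/BTU

R = 1/U = 1/0.172 = 5.814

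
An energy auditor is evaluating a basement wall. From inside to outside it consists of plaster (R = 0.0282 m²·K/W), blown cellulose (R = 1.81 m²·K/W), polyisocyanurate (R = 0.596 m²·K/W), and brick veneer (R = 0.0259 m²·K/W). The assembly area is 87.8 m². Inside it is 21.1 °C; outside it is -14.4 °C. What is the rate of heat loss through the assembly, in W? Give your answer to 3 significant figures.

R_total = 0.0282 + 1.81 + 0.596 + 0.0259 = 2.46 m²·K/W
Q = A·ΔT/R = 87.8 × (21.1 − (-14.4)) / 2.46 = 1267 W

1270 W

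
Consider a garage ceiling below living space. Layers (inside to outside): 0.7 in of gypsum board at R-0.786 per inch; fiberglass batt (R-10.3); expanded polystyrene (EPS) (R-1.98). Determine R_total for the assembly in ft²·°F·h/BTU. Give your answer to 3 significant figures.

12.8 ft²·°F·h/BTU

0.7 × 0.786 = 0.5502
R_total = 0.5502 + 10.3 + 1.98 = 12.83 ft²·°F·h/BTU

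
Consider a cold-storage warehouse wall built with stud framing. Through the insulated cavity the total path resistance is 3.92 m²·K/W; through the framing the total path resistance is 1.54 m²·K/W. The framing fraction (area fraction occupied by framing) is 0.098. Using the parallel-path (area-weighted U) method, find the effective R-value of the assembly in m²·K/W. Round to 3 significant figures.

U_eff = 0.902/3.92 + 0.098/1.54 = 0.2301 + 0.06364 = 0.2937
R_eff = 1/U_eff = 3.404 m²·K/W

3.40 m²·K/W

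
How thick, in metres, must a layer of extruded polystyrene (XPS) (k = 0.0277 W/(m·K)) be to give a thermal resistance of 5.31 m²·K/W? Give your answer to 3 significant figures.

0.147 m

L = R·k = 5.31 × 0.0277 = 0.1471 m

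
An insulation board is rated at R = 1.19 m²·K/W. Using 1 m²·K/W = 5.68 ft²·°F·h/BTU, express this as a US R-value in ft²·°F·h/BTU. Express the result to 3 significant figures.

6.76 ft²·°F·h/BTU

R_US = 1.19 × 5.68 = 6.759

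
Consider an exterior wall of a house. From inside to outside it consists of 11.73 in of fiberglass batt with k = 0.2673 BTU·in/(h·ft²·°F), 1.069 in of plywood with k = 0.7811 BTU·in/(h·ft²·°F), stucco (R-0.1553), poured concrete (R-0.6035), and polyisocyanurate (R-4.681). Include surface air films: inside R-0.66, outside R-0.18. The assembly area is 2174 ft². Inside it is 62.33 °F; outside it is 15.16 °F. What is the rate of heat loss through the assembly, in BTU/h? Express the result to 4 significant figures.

11.73/0.2673 = 43.883
1.069/0.7811 = 1.3686
R_total = 0.66 + 43.883 + 1.3686 + 0.1553 + 0.6035 + 4.681 + 0.18 = 51.532 ft²·°F·h/BTU
Q = A·ΔT/R = 2174 × (62.33 − 15.16) / 51.532 = 1990 BTU/h

1990 BTU/h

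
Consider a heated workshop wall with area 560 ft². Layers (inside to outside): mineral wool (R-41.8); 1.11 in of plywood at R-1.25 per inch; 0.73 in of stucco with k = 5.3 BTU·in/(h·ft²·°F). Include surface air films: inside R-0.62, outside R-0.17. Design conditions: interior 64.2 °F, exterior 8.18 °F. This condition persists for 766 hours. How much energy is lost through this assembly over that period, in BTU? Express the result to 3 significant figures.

1.11 × 1.25 = 1.388
0.73/5.3 = 0.1377
R_total = 0.62 + 41.8 + 1.388 + 0.1377 + 0.17 = 44.12 ft²·°F·h/BTU
Q = 560 × (64.2 − 8.18) / 44.12 = 711.1 BTU/h
E = 711.1 × 766 = 544700 BTU

545000 BTU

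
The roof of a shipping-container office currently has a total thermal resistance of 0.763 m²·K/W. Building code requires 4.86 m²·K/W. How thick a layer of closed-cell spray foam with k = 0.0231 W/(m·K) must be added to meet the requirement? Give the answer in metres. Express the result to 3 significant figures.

ΔR = 4.86 − 0.763 = 4.097 m²·K/W
L = ΔR × k = 4.097 × 0.0231 = 0.09464 m

0.0946 m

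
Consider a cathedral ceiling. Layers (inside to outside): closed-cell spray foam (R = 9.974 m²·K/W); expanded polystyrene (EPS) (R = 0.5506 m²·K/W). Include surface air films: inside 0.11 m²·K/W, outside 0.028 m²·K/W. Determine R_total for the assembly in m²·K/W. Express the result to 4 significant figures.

R_total = 0.11 + 9.974 + 0.5506 + 0.028 = 10.663 m²·K/W

10.66 m²·K/W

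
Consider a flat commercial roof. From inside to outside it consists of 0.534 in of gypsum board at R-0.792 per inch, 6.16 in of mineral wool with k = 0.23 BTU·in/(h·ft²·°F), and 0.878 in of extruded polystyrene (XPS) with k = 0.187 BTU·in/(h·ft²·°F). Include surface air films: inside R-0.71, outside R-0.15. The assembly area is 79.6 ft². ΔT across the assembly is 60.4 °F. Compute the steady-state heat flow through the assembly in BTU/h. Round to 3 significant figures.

147 BTU/h

0.534 × 0.792 = 0.4229
6.16/0.23 = 26.78
0.878/0.187 = 4.695
R_total = 0.71 + 0.4229 + 26.78 + 4.695 + 0.15 = 32.76 ft²·°F·h/BTU
Q = A·ΔT/R = 79.6 × 60.4 / 32.76 = 146.8 BTU/h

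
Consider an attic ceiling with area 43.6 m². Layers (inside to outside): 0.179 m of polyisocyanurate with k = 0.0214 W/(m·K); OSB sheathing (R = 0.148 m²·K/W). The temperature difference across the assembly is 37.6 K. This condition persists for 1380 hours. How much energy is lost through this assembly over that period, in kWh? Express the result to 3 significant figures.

266 kWh

0.179/0.0214 = 8.364
R_total = 8.364 + 0.148 = 8.512 m²·K/W
Q = 43.6 × 37.6 / 8.512 = 192.6 W
E = 192.6 W × 1380 h / 1000 = 265.8 kWh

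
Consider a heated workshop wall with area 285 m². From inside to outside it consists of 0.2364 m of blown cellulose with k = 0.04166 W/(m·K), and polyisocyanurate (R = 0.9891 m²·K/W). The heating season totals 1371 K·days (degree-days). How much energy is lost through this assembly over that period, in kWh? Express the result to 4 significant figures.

0.2364/0.04166 = 5.6745
R_total = 5.6745 + 0.9891 = 6.6636 m²·K/W
E = A × HDD × 24 / R / 1000 = 285 × 1371 × 24 / 6.6636 / 1000 = 1407.3 kWh

1407 kWh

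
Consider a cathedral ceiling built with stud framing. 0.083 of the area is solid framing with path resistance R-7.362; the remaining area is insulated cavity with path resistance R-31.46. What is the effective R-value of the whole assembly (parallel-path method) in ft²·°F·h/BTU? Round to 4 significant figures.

U_eff = 0.917/31.46 + 0.083/7.362 = 0.029148 + 0.011274 = 0.040422
R_eff = 1/U_eff = 24.739 ft²·°F·h/BTU

24.74 ft²·°F·h/BTU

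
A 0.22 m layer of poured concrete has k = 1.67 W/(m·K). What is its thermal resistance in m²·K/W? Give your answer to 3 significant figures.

R = L/k = 0.22/1.67 = 0.1317 m²·K/W

0.132 m²·K/W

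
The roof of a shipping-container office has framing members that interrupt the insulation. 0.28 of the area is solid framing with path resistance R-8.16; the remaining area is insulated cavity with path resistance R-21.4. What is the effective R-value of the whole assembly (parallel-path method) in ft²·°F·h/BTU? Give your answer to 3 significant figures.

14.7 ft²·°F·h/BTU

U_eff = 0.72/21.4 + 0.28/8.16 = 0.03364 + 0.03431 = 0.06796
R_eff = 1/U_eff = 14.71 ft²·°F·h/BTU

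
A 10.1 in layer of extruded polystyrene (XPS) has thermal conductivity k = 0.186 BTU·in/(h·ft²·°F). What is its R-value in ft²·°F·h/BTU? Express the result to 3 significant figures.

R = L/k = 10.1/0.186 = 54.3 ft²·°F·h/BTU

54.3 ft²·°F·h/BTU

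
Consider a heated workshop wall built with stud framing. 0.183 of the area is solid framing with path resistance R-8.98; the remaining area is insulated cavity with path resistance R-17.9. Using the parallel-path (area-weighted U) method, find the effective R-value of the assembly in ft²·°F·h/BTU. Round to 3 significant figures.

U_eff = 0.817/17.9 + 0.183/8.98 = 0.04564 + 0.02038 = 0.06602
R_eff = 1/U_eff = 15.15 ft²·°F·h/BTU

15.1 ft²·°F·h/BTU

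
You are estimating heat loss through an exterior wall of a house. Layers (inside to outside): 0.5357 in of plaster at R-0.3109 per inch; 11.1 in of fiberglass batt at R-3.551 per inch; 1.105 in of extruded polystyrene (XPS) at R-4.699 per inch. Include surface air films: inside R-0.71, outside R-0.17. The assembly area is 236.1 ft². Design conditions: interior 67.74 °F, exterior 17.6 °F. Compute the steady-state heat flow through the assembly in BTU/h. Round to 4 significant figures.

259.3 BTU/h

0.5357 × 0.3109 = 0.16655
11.1 × 3.551 = 39.416
1.105 × 4.699 = 5.1924
R_total = 0.71 + 0.16655 + 39.416 + 5.1924 + 0.17 = 45.655 ft²·°F·h/BTU
Q = A·ΔT/R = 236.1 × (67.74 − 17.6) / 45.655 = 259.29 BTU/h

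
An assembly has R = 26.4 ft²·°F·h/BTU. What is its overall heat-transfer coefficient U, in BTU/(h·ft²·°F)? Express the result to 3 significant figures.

0.0379 BTU/(h·ft²·°F)

U = 1/R = 1/26.4 = 0.03788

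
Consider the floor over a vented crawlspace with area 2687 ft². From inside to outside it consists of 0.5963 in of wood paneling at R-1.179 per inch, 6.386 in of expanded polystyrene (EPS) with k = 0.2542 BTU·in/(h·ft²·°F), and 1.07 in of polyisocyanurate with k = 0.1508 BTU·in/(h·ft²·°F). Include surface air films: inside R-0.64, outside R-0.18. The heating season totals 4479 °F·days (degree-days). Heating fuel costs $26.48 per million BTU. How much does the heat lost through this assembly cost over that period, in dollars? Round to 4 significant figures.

226.7 dollars

0.5963 × 1.179 = 0.70304
6.386/0.2542 = 25.122
1.07/0.1508 = 7.0955
R_total = 0.64 + 0.70304 + 25.122 + 7.0955 + 0.18 = 33.74 ft²·°F·h/BTU
E = A × HDD × 24 / R = 2687 × 4479 × 24 / 33.74 = 8560700 BTU
Cost = 8560700/10⁶ × 26.48 = $226.69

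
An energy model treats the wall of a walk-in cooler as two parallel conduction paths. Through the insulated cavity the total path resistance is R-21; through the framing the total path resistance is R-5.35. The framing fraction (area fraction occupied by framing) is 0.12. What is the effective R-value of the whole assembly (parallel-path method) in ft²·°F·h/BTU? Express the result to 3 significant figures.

U_eff = 0.88/21 + 0.12/5.35 = 0.0419 + 0.02243 = 0.06433
R_eff = 1/U_eff = 15.54 ft²·°F·h/BTU

15.5 ft²·°F·h/BTU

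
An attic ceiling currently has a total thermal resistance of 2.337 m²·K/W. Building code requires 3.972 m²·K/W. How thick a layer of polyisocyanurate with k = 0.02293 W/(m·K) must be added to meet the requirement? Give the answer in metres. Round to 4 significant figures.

ΔR = 3.972 − 2.337 = 1.635 m²·K/W
L = ΔR × k = 1.635 × 0.02293 = 0.037491 m

0.03749 m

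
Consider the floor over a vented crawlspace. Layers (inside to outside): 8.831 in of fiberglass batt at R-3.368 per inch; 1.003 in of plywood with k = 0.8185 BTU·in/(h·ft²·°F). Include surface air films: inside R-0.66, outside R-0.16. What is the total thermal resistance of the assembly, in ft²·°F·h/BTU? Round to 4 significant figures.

8.831 × 3.368 = 29.743
1.003/0.8185 = 1.2254
R_total = 0.66 + 29.743 + 1.2254 + 0.16 = 31.788 ft²·°F·h/BTU

31.79 ft²·°F·h/BTU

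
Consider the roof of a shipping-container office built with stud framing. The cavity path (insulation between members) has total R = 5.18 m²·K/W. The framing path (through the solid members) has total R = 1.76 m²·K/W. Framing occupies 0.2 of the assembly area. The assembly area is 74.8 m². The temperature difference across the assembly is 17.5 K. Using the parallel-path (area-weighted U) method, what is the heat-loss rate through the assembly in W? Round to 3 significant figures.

U_eff = 0.8/5.18 + 0.2/1.76 = 0.1544 + 0.1136 = 0.2681
R_eff = 1/U_eff = 3.73 m²·K/W
Q = 74.8 × 17.5 / 3.73 = 350.9 W

351 W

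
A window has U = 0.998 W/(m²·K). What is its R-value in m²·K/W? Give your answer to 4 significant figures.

1.002 m²·K/W

R = 1/U = 1/0.998 = 1.002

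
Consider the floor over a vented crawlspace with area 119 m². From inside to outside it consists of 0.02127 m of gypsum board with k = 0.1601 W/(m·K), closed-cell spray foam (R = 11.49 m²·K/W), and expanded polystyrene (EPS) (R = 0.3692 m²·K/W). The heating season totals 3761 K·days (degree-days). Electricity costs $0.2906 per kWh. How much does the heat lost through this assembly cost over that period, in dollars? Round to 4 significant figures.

260.3 dollars

0.02127/0.1601 = 0.13285
R_total = 0.13285 + 11.49 + 0.3692 = 11.992 m²·K/W
E = A × HDD × 24 / R / 1000 = 119 × 3761 × 24 / 11.992 / 1000 = 895.71 kWh
Cost = 895.71 × 0.2906 = $260.29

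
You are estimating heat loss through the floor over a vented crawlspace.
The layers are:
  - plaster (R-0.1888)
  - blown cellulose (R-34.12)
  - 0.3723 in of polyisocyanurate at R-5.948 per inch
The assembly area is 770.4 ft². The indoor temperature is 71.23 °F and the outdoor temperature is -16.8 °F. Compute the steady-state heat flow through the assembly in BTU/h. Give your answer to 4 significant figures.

1857 BTU/h

0.3723 × 5.948 = 2.2144
R_total = 0.1888 + 34.12 + 2.2144 = 36.523 ft²·°F·h/BTU
Q = A·ΔT/R = 770.4 × (71.23 − (-16.8)) / 36.523 = 1856.9 BTU/h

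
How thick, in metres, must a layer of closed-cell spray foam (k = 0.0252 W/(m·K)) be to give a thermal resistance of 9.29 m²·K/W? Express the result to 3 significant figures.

0.234 m

L = R·k = 9.29 × 0.0252 = 0.2341 m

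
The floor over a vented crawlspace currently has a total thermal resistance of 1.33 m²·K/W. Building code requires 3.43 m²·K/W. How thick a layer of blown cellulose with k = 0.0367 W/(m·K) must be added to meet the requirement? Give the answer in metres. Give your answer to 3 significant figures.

ΔR = 3.43 − 1.33 = 2.1 m²·K/W
L = ΔR × k = 2.1 × 0.0367 = 0.07707 m

0.0771 m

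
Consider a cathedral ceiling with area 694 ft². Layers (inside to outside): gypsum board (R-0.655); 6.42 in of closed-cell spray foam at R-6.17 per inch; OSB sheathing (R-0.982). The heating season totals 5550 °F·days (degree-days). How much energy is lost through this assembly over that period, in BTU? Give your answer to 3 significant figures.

6.42 × 6.17 = 39.61
R_total = 0.655 + 39.61 + 0.982 = 41.25 ft²·°F·h/BTU
E = A × HDD × 24 / R = 694 × 5550 × 24 / 41.25 = 2241000 BTU

2240000 BTU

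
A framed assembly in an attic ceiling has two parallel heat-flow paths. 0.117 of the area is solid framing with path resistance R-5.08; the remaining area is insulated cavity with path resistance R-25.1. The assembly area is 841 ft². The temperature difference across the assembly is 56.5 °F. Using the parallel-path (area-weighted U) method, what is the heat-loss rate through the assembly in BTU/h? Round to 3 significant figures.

U_eff = 0.883/25.1 + 0.117/5.08 = 0.03518 + 0.02303 = 0.05821
R_eff = 1/U_eff = 17.18 ft²·°F·h/BTU
Q = 841 × 56.5 / 17.18 = 2766 BTU/h

2770 BTU/h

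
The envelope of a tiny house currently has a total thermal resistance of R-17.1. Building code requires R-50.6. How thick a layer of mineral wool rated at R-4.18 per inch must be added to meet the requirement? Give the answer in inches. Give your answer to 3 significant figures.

8.01 in

ΔR = 50.6 − 17.1 = 33.5 ft²·°F·h/BTU
L = ΔR / (R/in) = 33.5/4.18 = 8.014 in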